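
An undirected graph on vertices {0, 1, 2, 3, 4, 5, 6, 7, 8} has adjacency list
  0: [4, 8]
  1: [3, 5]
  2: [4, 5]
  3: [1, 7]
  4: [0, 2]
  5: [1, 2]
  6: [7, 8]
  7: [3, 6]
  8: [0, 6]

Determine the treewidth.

A width-2 tree decomposition is:
Bags: B1 = {0, 2, 4}  B2 = {0, 2, 8}  B3 = {2, 6, 8}  B4 = {2, 6, 7}  B5 = {2, 3, 7}  B6 = {1, 2, 3}  B7 = {1, 2, 5}
Tree: B1–B2, B2–B3, B3–B4, B4–B5, B5–B6, B6–B7
Each bag holds 3 vertices, so the decomposition has width 2, which upper-bounds the treewidth. For the lower bound, G contains the cycle 2–4–0–8–6–7–3–1–5–2, so G is not a forest; only forests have treewidth ≤ 1, hence tw(G) ≥ 2. Hence tw(G) = 2 exactly.

2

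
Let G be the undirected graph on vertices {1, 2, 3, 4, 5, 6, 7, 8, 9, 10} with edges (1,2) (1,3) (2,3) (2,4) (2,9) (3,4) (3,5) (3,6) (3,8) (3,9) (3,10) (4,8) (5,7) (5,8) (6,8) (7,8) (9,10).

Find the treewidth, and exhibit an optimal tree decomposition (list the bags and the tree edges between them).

Treewidth 2.
One optimal decomposition is:
Bags: B1 = {2, 3, 4}  B2 = {2, 3, 9}  B3 = {3, 9, 10}  B4 = {3, 4, 8}  B5 = {3, 6, 8}  B6 = {3, 5, 8}  B7 = {5, 7, 8}  B8 = {1, 2, 3}
Tree: B1–B2, B2–B3, B1–B4, B4–B5, B5–B6, B6–B7, B1–B8

The largest bag has 3 vertices, giving width 2; this decomposition certifies tw(G) ≤ 2. Conversely, {2, 3, 9} is a clique of size 3, and the vertices of any clique must share a bag in every tree decomposition; so some bag has ≥ 3 vertices and tw(G) ≥ 2. Combining the bounds, tw(G) = 2.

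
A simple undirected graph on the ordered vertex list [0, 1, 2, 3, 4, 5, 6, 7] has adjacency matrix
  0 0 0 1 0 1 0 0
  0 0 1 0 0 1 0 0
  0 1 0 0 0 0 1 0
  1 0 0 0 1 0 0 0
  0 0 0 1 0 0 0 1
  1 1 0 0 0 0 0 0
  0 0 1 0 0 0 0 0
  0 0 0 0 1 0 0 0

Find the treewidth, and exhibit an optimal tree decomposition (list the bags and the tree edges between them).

Each bag holds 2 vertices, so the decomposition has width 1, which upper-bounds the treewidth. G has an edge, so its treewidth is at least 1. Hence tw(G) = 1 exactly.

Treewidth 1.
One optimal decomposition is:
Bags: B1 = {2, 6}  B2 = {1, 2}  B3 = {1, 5}  B4 = {0, 5}  B5 = {0, 3}  B6 = {3, 4}  B7 = {4, 7}
Tree: B1–B2, B2–B3, B3–B4, B4–B5, B5–B6, B6–B7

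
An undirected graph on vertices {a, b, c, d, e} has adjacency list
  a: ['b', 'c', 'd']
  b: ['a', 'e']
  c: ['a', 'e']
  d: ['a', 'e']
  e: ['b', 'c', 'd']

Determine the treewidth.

2

A width-2 tree decomposition is:
Bags: B1 = {a, b, e}  B2 = {a, c, e}  B3 = {a, d, e}
Tree: B1–B2, B2–B3
The largest bag has 3 vertices, giving width 2; this decomposition certifies tw(G) ≤ 2. For the lower bound, G contains the cycle b–e–c–a–b, so G is not a forest; only forests have treewidth ≤ 1, hence tw(G) ≥ 2. Combining the bounds, tw(G) = 2.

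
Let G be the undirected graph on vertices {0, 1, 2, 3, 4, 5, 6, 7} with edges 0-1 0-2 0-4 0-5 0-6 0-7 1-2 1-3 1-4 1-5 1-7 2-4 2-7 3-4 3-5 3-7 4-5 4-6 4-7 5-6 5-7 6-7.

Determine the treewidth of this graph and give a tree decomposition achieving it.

Every bag has size at most 5, so the width is 5 − 1 = 4 and tw(G) ≤ 4. For the lower bound, the 5 vertices {0, 1, 2, 4, 7} are pairwise adjacent, and any tree decomposition puts a clique entirely inside one bag — forcing width ≥ 4. The upper and lower bounds meet at 4, so that is the treewidth.

Treewidth 4.
One such decomposition:
Bags: B1 = {0, 1, 4, 5, 7}  B2 = {0, 4, 5, 6, 7}  B3 = {1, 3, 4, 5, 7}  B4 = {0, 1, 2, 4, 7}
Tree: B1–B2, B1–B3, B1–B4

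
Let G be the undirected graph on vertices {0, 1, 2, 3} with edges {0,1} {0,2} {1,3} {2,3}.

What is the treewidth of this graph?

2

A width-2 tree decomposition is:
Bags: B1 = {1, 2, 3}  B2 = {0, 1, 2}
Tree: B1–B2
Each bag holds 3 vertices, so the decomposition has width 2, which upper-bounds the treewidth. For the lower bound, G contains the cycle 2–3–1–0–2, so G is not a forest; only forests have treewidth ≤ 1, hence tw(G) ≥ 2. Therefore the treewidth is 2.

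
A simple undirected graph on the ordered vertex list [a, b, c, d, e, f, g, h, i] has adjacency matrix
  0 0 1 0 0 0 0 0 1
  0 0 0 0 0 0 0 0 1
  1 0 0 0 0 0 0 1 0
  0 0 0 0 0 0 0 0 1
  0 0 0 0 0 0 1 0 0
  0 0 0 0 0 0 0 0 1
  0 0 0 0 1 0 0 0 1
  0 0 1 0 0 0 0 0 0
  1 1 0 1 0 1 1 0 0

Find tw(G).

1

A width-1 tree decomposition is:
Bags: B1 = {d, i}  B2 = {a, i}  B3 = {g, i}  B4 = {b, i}  B5 = {a, c}  B6 = {f, i}  B7 = {c, h}  B8 = {e, g}
Tree: B1–B2, B2–B3, B2–B4, B2–B5, B1–B6, B5–B7, B3–B8
The largest bag has 2 vertices, giving width 1; this decomposition certifies tw(G) ≤ 1. Since G has at least one edge (e.g. i–d), it is not an edgeless graph, so tw(G) ≥ 1. The upper and lower bounds meet at 1, so that is the treewidth.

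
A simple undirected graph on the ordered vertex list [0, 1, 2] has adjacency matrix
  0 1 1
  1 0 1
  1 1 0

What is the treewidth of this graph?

2

A width-2 tree decomposition is:
Bags: B1 = {0, 1, 2}
Tree: (single bag)
A single bag containing all 3 vertices is trivially a valid decomposition of width 2. For the lower bound, the 3 vertices {0, 1, 2} are pairwise adjacent, and any tree decomposition puts a clique entirely inside one bag — forcing width ≥ 2. Combining the bounds, tw(G) = 2.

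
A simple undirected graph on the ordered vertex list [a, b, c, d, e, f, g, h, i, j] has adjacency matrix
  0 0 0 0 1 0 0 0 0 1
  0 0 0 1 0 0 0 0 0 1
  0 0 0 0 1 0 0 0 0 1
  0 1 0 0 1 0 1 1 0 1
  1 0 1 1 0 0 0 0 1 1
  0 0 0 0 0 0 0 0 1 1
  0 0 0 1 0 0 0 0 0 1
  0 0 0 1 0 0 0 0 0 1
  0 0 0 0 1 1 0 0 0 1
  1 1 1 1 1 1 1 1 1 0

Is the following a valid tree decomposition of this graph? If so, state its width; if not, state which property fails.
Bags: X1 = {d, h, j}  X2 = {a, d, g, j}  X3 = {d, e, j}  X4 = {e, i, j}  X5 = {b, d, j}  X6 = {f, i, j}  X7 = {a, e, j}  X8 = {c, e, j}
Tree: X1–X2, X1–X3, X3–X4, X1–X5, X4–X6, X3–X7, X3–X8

No — bags containing vertex a are not connected in the tree.

A tree decomposition must satisfy three properties: every vertex lies in some bag; for every edge, both endpoints lie together in some bag; and for every vertex, the bags containing it form a connected subtree. Here bags containing vertex a are not connected in the tree, so the decomposition is invalid.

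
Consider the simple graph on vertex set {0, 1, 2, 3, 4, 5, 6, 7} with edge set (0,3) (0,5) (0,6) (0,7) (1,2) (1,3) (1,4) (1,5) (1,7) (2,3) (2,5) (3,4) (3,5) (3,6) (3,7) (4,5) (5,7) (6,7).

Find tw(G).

A width-3 tree decomposition is:
Bags: B1 = {1, 2, 3, 5}  B2 = {1, 3, 5, 7}  B3 = {0, 3, 5, 7}  B4 = {1, 3, 4, 5}  B5 = {0, 3, 6, 7}
Tree: B1–B2, B2–B3, B1–B4, B3–B5
The largest bag has 4 vertices, giving width 3; this decomposition certifies tw(G) ≤ 3. On the other hand G contains the 4-clique {0, 3, 5, 7}. A clique must lie in a single bag of any decomposition, so no decomposition can have width below 3. Combining the bounds, tw(G) = 3.

3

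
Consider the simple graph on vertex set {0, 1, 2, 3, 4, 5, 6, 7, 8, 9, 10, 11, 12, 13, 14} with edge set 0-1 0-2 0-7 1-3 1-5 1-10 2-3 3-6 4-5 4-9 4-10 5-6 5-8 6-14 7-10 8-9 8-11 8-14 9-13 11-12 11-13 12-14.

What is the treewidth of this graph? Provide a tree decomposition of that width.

Treewidth 3.
One optimal decomposition is:
Bags: B1 = {9, 11, 12, 13}  B2 = {8, 9, 11, 12}  B3 = {8, 9, 12, 14}  B4 = {4, 8, 9, 14}  B5 = {4, 5, 8, 14}  B6 = {4, 5, 6, 14}  B7 = {4, 5, 6, 10}  B8 = {1, 5, 6, 10}  B9 = {1, 3, 6, 10}  B10 = {1, 3, 7, 10}  B11 = {0, 1, 3, 7}  B12 = {0, 2, 3, 7}
Tree: B1–B2, B2–B3, B3–B4, B4–B5, B5–B6, B6–B7, B7–B8, B8–B9, B9–B10, B10–B11, B11–B12

The largest bag has 4 vertices, giving width 3; this decomposition certifies tw(G) ≤ 3. For the lower bound: the 4 vertex sets {11,12,13}, {9}, {8}, {4,5,6,14} are disjoint, each induces a connected subgraph, and every pair is joined by at least one edge of G. Contracting each set to a single vertex therefore yields K_{4} as a minor, and since treewidth is minor-monotone, tw(G) ≥ tw(K_{4}) = 3. The upper and lower bounds meet at 3, so that is the treewidth.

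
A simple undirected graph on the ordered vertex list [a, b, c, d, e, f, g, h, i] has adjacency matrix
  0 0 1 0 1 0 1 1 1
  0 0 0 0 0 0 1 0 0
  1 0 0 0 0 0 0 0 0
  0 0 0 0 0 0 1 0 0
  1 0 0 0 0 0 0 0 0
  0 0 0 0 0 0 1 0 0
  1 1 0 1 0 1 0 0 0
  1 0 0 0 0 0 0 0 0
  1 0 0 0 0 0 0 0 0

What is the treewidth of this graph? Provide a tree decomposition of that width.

Each bag holds 2 vertices, so the decomposition has width 1, which upper-bounds the treewidth. Since G has at least one edge (e.g. c–a), it is not an edgeless graph, so tw(G) ≥ 1. Combining the bounds, tw(G) = 1.

Treewidth 1.
Bags: B1 = {a, c}  B2 = {a, h}  B3 = {a, g}  B4 = {a, e}  B5 = {b, g}  B6 = {a, i}  B7 = {d, g}  B8 = {f, g}
Tree: B1–B2, B2–B3, B2–B4, B3–B5, B4–B6, B5–B7, B5–B8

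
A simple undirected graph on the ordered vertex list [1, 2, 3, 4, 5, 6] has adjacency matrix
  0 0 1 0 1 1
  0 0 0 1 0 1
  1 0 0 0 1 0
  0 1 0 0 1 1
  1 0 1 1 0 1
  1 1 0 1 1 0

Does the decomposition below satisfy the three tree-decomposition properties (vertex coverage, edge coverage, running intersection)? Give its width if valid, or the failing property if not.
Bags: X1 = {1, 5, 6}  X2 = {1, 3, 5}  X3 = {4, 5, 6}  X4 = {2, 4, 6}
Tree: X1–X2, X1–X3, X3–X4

Every vertex of G appears in some bag (union = {1, 2, 3, 4, 5, 6}); every edge is covered by a bag; and for each vertex v the set of bags containing v is connected in the bag tree. The decomposition is therefore valid. The largest bag has 3 vertices, so the width is 2.

Yes; width 2.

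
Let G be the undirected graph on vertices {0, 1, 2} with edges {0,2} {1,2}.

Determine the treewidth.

A width-1 tree decomposition is:
Bags: B1 = {0, 2}  B2 = {1, 2}
Tree: B1–B2
The largest bag has 2 vertices, giving width 1; this decomposition certifies tw(G) ≤ 1. Any graph with an edge has treewidth ≥ 1, and G has the edge 2–0. Therefore the treewidth is 1.

1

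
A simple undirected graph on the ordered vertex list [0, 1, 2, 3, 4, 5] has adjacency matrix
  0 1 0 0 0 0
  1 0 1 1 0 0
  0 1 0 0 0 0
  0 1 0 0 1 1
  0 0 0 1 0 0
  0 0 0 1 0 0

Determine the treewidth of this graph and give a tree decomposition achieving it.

Each bag holds 2 vertices, so the decomposition has width 1, which upper-bounds the treewidth. Any graph with an edge has treewidth ≥ 1, and G has the edge 1–3. Therefore the treewidth is 1.

Treewidth 1.
One such decomposition:
Bags: B1 = {1, 3}  B2 = {3, 5}  B3 = {3, 4}  B4 = {0, 1}  B5 = {1, 2}
Tree: B1–B2, B1–B3, B1–B4, B1–B5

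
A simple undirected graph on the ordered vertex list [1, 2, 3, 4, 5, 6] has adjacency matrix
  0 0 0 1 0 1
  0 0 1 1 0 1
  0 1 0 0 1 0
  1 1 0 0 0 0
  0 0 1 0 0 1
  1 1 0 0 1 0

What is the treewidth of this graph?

A width-2 tree decomposition is:
Bags: B1 = {2, 3, 5}  B2 = {2, 5, 6}  B3 = {2, 4, 6}  B4 = {1, 4, 6}
Tree: B1–B2, B2–B3, B3–B4
The largest bag has 3 vertices, giving width 2; this decomposition certifies tw(G) ≤ 2. For the lower bound, G contains the cycle 3–5–6–2–3, so G is not a forest; only forests have treewidth ≤ 1, hence tw(G) ≥ 2. Combining the bounds, tw(G) = 2.

2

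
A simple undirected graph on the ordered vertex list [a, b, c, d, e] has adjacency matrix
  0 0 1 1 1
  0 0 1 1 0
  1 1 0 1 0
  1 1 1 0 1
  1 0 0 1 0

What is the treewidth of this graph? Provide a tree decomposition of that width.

Treewidth 2.
One such decomposition:
Bags: B1 = {a, d, e}  B2 = {a, c, d}  B3 = {b, c, d}
Tree: B1–B2, B2–B3

Each bag holds 3 vertices, so the decomposition has width 2, which upper-bounds the treewidth. Conversely, {a, d, e} is a clique of size 3, and the vertices of any clique must share a bag in every tree decomposition; so some bag has ≥ 3 vertices and tw(G) ≥ 2. Combining the bounds, tw(G) = 2.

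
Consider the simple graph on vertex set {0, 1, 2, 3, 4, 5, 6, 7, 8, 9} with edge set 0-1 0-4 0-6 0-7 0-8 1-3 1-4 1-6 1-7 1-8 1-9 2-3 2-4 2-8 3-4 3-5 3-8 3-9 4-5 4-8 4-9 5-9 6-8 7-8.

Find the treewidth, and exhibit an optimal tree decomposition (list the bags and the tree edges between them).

Treewidth 3.
One optimal decomposition is:
Bags: B1 = {1, 3, 4, 9}  B2 = {1, 3, 4, 8}  B3 = {0, 1, 4, 8}  B4 = {0, 1, 6, 8}  B5 = {0, 1, 7, 8}  B6 = {2, 3, 4, 8}  B7 = {3, 4, 5, 9}
Tree: B1–B2, B2–B3, B3–B4, B3–B5, B2–B6, B1–B7

Each bag holds 4 vertices, so the decomposition has width 3, which upper-bounds the treewidth. Conversely, {0, 1, 4, 8} is a clique of size 4, and the vertices of any clique must share a bag in every tree decomposition; so some bag has ≥ 4 vertices and tw(G) ≥ 3. The upper and lower bounds meet at 3, so that is the treewidth.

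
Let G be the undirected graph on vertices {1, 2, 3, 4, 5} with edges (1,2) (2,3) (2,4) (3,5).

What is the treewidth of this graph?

1

A width-1 tree decomposition is:
Bags: B1 = {2, 3}  B2 = {2, 4}  B3 = {3, 5}  B4 = {1, 2}
Tree: B1–B2, B1–B3, B2–B4
Each bag holds 2 vertices, so the decomposition has width 1, which upper-bounds the treewidth. G has an edge, so its treewidth is at least 1. Hence tw(G) = 1 exactly.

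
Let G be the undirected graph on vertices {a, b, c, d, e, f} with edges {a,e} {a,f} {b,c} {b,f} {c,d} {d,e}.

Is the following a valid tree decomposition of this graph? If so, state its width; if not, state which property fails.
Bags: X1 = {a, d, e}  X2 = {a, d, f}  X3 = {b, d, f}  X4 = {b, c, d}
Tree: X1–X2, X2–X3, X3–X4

Checking the three conditions: (i) the bags cover all of {a, b, c, d, e, f}; (ii) for each edge, some bag contains both endpoints; (iii) the bags containing any fixed vertex form a subtree. All hold, so the decomposition is valid with width 3 − 1 = 2.

Yes; width 2.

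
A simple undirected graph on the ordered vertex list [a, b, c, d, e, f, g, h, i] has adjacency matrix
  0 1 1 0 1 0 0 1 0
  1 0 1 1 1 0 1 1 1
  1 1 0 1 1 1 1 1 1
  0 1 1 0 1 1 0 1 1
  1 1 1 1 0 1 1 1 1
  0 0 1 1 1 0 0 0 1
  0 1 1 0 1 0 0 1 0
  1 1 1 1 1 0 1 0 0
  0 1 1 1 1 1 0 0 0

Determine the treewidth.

A width-4 tree decomposition is:
Bags: B1 = {b, c, d, e, h}  B2 = {b, c, d, e, i}  B3 = {c, d, e, f, i}  B4 = {a, b, c, e, h}  B5 = {b, c, e, g, h}
Tree: B1–B2, B2–B3, B1–B4, B4–B5
Every bag has size at most 5, so the width is 5 − 1 = 4 and tw(G) ≤ 4. On the other hand G contains the 5-clique {c, d, e, f, i}. A clique must lie in a single bag of any decomposition, so no decomposition can have width below 4. Therefore the treewidth is 4.

4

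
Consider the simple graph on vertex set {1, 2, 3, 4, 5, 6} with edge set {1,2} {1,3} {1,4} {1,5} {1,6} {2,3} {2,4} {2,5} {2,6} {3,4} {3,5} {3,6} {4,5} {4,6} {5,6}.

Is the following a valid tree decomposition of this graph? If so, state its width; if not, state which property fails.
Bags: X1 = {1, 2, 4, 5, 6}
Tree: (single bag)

No — vertex 3 appears in no bag.

A tree decomposition must satisfy three properties: every vertex lies in some bag; for every edge, both endpoints lie together in some bag; and for every vertex, the bags containing it form a connected subtree. Here vertex 3 appears in no bag, so the decomposition is invalid.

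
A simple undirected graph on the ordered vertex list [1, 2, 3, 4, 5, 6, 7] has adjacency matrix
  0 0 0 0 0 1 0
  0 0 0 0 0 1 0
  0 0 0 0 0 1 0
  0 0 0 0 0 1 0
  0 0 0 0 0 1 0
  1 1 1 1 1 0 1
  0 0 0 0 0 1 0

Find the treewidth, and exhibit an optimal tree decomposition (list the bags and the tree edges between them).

Treewidth 1.
One optimal decomposition is:
Bags: B1 = {6, 7}  B2 = {2, 6}  B3 = {5, 6}  B4 = {1, 6}  B5 = {3, 6}  B6 = {4, 6}
Tree: B1–B2, B2–B3, B2–B4, B4–B5, B5–B6

The largest bag has 2 vertices, giving width 1; this decomposition certifies tw(G) ≤ 1. Any graph with an edge has treewidth ≥ 1, and G has the edge 7–6. Therefore the treewidth is 1.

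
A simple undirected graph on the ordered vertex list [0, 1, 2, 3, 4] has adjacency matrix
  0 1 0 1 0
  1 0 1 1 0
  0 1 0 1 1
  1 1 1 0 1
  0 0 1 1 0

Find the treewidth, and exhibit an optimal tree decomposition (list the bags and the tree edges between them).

Treewidth 2.
One optimal decomposition is:
Bags: B1 = {2, 3, 4}  B2 = {1, 2, 3}  B3 = {0, 1, 3}
Tree: B1–B2, B2–B3

Every bag has size at most 3, so the width is 3 − 1 = 2 and tw(G) ≤ 2. For the lower bound, the 3 vertices {0, 1, 3} are pairwise adjacent, and any tree decomposition puts a clique entirely inside one bag — forcing width ≥ 2. Hence tw(G) = 2 exactly.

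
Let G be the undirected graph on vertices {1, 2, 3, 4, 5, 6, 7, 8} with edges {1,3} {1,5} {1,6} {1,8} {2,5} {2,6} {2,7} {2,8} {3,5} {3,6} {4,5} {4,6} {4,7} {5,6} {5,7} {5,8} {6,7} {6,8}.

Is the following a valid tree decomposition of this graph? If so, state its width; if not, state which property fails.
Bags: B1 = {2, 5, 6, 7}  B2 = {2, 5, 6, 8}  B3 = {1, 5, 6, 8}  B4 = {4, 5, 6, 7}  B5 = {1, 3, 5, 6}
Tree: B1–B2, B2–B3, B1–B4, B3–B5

Yes; width 3.

Vertex coverage: the bags together contain {1, 2, 3, 4, 5, 6, 7, 8}, the full vertex set. Edge coverage: each edge of G has both endpoints in at least one bag. Running intersection: for every vertex, the bags containing it form a connected subtree. All three properties hold, so this is a valid tree decomposition of width max|bag| − 1 = 3, and hence tw(G) ≤ 3.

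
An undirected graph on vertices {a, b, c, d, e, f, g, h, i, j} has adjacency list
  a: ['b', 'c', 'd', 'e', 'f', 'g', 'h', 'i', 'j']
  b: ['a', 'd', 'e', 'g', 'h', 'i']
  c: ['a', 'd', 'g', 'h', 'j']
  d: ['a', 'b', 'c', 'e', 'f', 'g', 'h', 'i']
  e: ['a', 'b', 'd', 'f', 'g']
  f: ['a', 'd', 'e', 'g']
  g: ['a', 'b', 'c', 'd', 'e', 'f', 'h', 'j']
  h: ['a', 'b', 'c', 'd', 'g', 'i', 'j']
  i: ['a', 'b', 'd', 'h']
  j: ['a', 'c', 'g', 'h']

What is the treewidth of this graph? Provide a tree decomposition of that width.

Every bag has size at most 5, so the width is 5 − 1 = 4 and tw(G) ≤ 4. On the other hand G contains the 5-clique {a, d, e, f, g}. A clique must lie in a single bag of any decomposition, so no decomposition can have width below 4. Hence tw(G) = 4 exactly.

Treewidth 4.
Bags: B1 = {a, b, d, g, h}  B2 = {a, c, d, g, h}  B3 = {a, c, g, h, j}  B4 = {a, b, d, e, g}  B5 = {a, d, e, f, g}  B6 = {a, b, d, h, i}
Tree: B1–B2, B2–B3, B1–B4, B4–B5, B1–B6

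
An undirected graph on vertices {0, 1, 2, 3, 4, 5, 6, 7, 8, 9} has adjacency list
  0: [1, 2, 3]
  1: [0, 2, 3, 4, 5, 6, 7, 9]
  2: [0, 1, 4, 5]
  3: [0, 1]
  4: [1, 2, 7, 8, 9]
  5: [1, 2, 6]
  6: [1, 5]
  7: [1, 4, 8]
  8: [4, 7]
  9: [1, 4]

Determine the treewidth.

2

A width-2 tree decomposition is:
Bags: B1 = {1, 4, 9}  B2 = {1, 4, 7}  B3 = {4, 7, 8}  B4 = {1, 2, 4}  B5 = {0, 1, 2}  B6 = {1, 2, 5}  B7 = {1, 5, 6}  B8 = {0, 1, 3}
Tree: B1–B2, B2–B3, B1–B4, B4–B5, B5–B6, B6–B7, B5–B8
The largest bag has 3 vertices, giving width 2; this decomposition certifies tw(G) ≤ 2. For the lower bound, the 3 vertices {4, 7, 8} are pairwise adjacent, and any tree decomposition puts a clique entirely inside one bag — forcing width ≥ 2. Therefore the treewidth is 2.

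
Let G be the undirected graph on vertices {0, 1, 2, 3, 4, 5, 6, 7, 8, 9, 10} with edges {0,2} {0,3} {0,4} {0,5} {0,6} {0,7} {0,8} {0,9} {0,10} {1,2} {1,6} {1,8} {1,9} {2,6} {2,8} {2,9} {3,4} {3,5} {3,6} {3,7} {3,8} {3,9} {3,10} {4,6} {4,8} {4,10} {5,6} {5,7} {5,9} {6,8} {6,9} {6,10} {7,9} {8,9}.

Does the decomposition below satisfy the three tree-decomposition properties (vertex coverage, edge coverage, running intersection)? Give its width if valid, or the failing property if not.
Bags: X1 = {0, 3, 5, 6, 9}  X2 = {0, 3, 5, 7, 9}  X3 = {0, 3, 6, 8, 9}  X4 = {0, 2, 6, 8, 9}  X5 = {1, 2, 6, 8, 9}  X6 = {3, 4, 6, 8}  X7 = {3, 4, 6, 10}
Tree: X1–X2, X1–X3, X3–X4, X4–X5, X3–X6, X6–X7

A tree decomposition must satisfy three properties: every vertex lies in some bag; for every edge, both endpoints lie together in some bag; and for every vertex, the bags containing it form a connected subtree. Here edge (0,4) lies in no bag, so the decomposition is invalid.

No — edge (0,4) lies in no bag.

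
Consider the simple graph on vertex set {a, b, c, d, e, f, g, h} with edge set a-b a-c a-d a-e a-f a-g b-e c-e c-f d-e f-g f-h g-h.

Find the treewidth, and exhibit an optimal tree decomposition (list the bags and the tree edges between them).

Treewidth 2.
One such decomposition:
Bags: B1 = {a, c, e}  B2 = {a, b, e}  B3 = {a, d, e}  B4 = {a, c, f}  B5 = {a, f, g}  B6 = {f, g, h}
Tree: B1–B2, B2–B3, B1–B4, B4–B5, B5–B6

The largest bag has 3 vertices, giving width 2; this decomposition certifies tw(G) ≤ 2. Conversely, {f, g, h} is a clique of size 3, and the vertices of any clique must share a bag in every tree decomposition; so some bag has ≥ 3 vertices and tw(G) ≥ 2. Combining the bounds, tw(G) = 2.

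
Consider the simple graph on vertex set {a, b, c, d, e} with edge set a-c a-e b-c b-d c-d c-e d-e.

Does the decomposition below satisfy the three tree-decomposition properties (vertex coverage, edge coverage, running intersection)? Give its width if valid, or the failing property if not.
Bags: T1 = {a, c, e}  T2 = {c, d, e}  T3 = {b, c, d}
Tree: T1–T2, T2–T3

Every vertex of G appears in some bag (union = {a, b, c, d, e}); every edge is covered by a bag; and for each vertex v the set of bags containing v is connected in the bag tree. The decomposition is therefore valid. The largest bag has 3 vertices, so the width is 2.

Yes; width 2.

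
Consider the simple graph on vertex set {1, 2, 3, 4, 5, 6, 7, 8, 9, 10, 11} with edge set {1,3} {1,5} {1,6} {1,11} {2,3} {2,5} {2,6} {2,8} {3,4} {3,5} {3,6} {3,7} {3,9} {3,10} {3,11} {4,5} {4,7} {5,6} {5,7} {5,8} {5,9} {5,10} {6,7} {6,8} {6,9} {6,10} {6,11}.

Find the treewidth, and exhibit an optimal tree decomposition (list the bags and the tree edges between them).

Each bag holds 4 vertices, so the decomposition has width 3, which upper-bounds the treewidth. Conversely, {2, 5, 6, 8} is a clique of size 4, and the vertices of any clique must share a bag in every tree decomposition; so some bag has ≥ 4 vertices and tw(G) ≥ 3. Therefore the treewidth is 3.

Treewidth 3.
Bags: B1 = {3, 5, 6, 9}  B2 = {2, 3, 5, 6}  B3 = {3, 5, 6, 7}  B4 = {3, 5, 6, 10}  B5 = {2, 5, 6, 8}  B6 = {1, 3, 5, 6}  B7 = {1, 3, 6, 11}  B8 = {3, 4, 5, 7}
Tree: B1–B2, B1–B3, B2–B4, B2–B5, B1–B6, B6–B7, B3–B8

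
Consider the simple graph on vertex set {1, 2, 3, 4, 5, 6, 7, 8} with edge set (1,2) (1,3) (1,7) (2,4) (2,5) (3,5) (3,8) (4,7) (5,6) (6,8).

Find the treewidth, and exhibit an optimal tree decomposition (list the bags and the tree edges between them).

Treewidth 2.
Bags: B1 = {2, 4, 7}  B2 = {1, 2, 7}  B3 = {1, 2, 5}  B4 = {1, 3, 5}  B5 = {3, 5, 6}  B6 = {3, 6, 8}
Tree: B1–B2, B2–B3, B3–B4, B4–B5, B5–B6

The largest bag has 3 vertices, giving width 2; this decomposition certifies tw(G) ≤ 2. For the lower bound, G contains the cycle 4–7–1–2–4, so G is not a forest; only forests have treewidth ≤ 1, hence tw(G) ≥ 2. Combining the bounds, tw(G) = 2.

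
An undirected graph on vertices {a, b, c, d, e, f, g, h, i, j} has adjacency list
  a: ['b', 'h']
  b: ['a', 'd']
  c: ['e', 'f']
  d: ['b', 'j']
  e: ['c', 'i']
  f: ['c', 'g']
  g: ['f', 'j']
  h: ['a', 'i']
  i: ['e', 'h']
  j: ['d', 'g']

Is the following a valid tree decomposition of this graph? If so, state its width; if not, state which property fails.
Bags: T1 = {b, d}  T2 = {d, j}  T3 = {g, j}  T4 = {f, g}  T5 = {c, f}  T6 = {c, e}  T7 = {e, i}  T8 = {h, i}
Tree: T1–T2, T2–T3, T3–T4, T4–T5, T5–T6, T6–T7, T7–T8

No — vertex a appears in no bag.

A tree decomposition must satisfy three properties: every vertex lies in some bag; for every edge, both endpoints lie together in some bag; and for every vertex, the bags containing it form a connected subtree. Here vertex a appears in no bag, so the decomposition is invalid.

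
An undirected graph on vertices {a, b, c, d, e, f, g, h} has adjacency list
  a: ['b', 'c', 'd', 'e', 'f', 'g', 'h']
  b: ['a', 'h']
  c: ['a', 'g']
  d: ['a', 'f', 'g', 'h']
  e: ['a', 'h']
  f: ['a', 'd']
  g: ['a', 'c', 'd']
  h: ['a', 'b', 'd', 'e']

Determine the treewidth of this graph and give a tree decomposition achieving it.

Treewidth 2.
One optimal decomposition is:
Bags: B1 = {a, d, h}  B2 = {a, e, h}  B3 = {a, d, f}  B4 = {a, b, h}  B5 = {a, d, g}  B6 = {a, c, g}
Tree: B1–B2, B1–B3, B2–B4, B1–B5, B5–B6

Every bag has size at most 3, so the width is 3 − 1 = 2 and tw(G) ≤ 2. For the lower bound, the 3 vertices {a, d, g} are pairwise adjacent, and any tree decomposition puts a clique entirely inside one bag — forcing width ≥ 2. Therefore the treewidth is 2.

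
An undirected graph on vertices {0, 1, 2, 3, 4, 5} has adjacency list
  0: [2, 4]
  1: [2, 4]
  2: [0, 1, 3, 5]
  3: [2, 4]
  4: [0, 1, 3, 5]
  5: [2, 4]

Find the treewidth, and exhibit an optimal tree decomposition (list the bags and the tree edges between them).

Each bag holds 3 vertices, so the decomposition has width 2, which upper-bounds the treewidth. Since 3–4–1–2–3 is a cycle in G, G is not acyclic. Forests are exactly the graphs of treewidth ≤ 1, so tw(G) ≥ 2. Hence tw(G) = 2 exactly.

Treewidth 2.
Bags: B1 = {2, 3, 4}  B2 = {1, 2, 4}  B3 = {2, 4, 5}  B4 = {0, 2, 4}
Tree: B1–B2, B2–B3, B3–B4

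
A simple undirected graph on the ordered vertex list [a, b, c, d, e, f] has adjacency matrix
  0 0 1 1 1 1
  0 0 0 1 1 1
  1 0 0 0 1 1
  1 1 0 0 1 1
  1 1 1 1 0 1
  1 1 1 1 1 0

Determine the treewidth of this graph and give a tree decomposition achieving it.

Each bag holds 4 vertices, so the decomposition has width 3, which upper-bounds the treewidth. Conversely, {a, d, e, f} is a clique of size 4, and the vertices of any clique must share a bag in every tree decomposition; so some bag has ≥ 4 vertices and tw(G) ≥ 3. Hence tw(G) = 3 exactly.

Treewidth 3.
One such decomposition:
Bags: B1 = {a, d, e, f}  B2 = {a, c, e, f}  B3 = {b, d, e, f}
Tree: B1–B2, B1–B3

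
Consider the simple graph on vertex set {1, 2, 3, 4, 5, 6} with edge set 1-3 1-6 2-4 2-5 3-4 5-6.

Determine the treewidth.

2

A width-2 tree decomposition is:
Bags: B1 = {2, 3, 4}  B2 = {1, 2, 3}  B3 = {1, 2, 6}  B4 = {2, 5, 6}
Tree: B1–B2, B2–B3, B3–B4
Every bag has size at most 3, so the width is 3 − 1 = 2 and tw(G) ≤ 2. The edges 2–4–3–1–6–5–2 form a cycle, so G is not a tree and its treewidth is at least 2. Combining the bounds, tw(G) = 2.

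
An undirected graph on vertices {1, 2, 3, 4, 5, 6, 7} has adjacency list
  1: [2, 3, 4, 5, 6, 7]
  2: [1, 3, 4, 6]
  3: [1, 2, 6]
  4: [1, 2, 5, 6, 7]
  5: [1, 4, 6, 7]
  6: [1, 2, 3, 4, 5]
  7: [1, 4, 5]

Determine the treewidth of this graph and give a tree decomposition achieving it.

Treewidth 3.
One optimal decomposition is:
Bags: B1 = {1, 2, 4, 6}  B2 = {1, 2, 3, 6}  B3 = {1, 4, 5, 6}  B4 = {1, 4, 5, 7}
Tree: B1–B2, B1–B3, B3–B4

The largest bag has 4 vertices, giving width 3; this decomposition certifies tw(G) ≤ 3. On the other hand G contains the 4-clique {1, 2, 3, 6}. A clique must lie in a single bag of any decomposition, so no decomposition can have width below 3. Combining the bounds, tw(G) = 3.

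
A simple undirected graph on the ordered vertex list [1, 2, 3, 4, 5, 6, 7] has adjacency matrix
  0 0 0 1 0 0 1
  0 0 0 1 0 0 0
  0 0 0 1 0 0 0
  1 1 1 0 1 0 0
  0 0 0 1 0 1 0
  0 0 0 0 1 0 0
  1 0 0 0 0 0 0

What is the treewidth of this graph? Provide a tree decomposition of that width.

Treewidth 1.
Bags: B1 = {3, 4}  B2 = {1, 4}  B3 = {1, 7}  B4 = {2, 4}  B5 = {4, 5}  B6 = {5, 6}
Tree: B1–B2, B2–B3, B2–B4, B4–B5, B5–B6

The largest bag has 2 vertices, giving width 1; this decomposition certifies tw(G) ≤ 1. G has an edge, so its treewidth is at least 1. Therefore the treewidth is 1.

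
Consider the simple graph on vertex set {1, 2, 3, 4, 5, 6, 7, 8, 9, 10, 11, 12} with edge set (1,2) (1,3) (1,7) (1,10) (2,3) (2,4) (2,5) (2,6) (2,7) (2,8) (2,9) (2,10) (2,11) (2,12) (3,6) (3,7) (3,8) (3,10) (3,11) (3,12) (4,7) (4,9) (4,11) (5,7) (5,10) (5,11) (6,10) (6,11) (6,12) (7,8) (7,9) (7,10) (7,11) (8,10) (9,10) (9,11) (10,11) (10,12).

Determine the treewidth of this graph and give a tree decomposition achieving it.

Treewidth 4.
One optimal decomposition is:
Bags: B1 = {2, 7, 9, 10, 11}  B2 = {2, 3, 7, 10, 11}  B3 = {2, 5, 7, 10, 11}  B4 = {2, 3, 6, 10, 11}  B5 = {2, 3, 7, 8, 10}  B6 = {1, 2, 3, 7, 10}  B7 = {2, 3, 6, 10, 12}  B8 = {2, 4, 7, 9, 11}
Tree: B1–B2, B2–B3, B2–B4, B2–B5, B2–B6, B4–B7, B1–B8

Each bag holds 5 vertices, so the decomposition has width 4, which upper-bounds the treewidth. Conversely, {2, 7, 9, 10, 11} is a clique of size 5, and the vertices of any clique must share a bag in every tree decomposition; so some bag has ≥ 5 vertices and tw(G) ≥ 4. The upper and lower bounds meet at 4, so that is the treewidth.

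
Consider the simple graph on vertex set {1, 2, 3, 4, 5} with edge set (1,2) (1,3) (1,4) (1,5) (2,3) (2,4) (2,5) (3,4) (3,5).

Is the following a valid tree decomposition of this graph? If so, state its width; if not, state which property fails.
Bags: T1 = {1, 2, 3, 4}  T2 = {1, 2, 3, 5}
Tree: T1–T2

Yes; width 3.

Every vertex of G appears in some bag (union = {1, 2, 3, 4, 5}); every edge is covered by a bag; and for each vertex v the set of bags containing v is connected in the bag tree. The decomposition is therefore valid. The largest bag has 4 vertices, so the width is 3.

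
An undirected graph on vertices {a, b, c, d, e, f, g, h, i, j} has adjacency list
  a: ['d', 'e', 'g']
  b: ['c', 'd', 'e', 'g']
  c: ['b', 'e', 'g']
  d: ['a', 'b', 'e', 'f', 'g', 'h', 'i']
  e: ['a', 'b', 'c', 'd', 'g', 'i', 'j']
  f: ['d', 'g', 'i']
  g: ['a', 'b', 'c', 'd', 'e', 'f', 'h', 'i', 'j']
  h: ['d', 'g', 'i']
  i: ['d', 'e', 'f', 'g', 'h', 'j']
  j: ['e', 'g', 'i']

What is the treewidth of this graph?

A width-3 tree decomposition is:
Bags: B1 = {d, g, h, i}  B2 = {d, e, g, i}  B3 = {e, g, i, j}  B4 = {a, d, e, g}  B5 = {b, d, e, g}  B6 = {b, c, e, g}  B7 = {d, f, g, i}
Tree: B1–B2, B2–B3, B2–B4, B4–B5, B5–B6, B1–B7
Each bag holds 4 vertices, so the decomposition has width 3, which upper-bounds the treewidth. For the lower bound, the 4 vertices {a, d, e, g} are pairwise adjacent, and any tree decomposition puts a clique entirely inside one bag — forcing width ≥ 3. Therefore the treewidth is 3.

3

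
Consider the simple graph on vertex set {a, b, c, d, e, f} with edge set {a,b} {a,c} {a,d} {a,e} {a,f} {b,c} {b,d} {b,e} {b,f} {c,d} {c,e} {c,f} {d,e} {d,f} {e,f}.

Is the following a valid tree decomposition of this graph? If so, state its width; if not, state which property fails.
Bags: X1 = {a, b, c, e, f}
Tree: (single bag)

A tree decomposition must satisfy three properties: every vertex lies in some bag; for every edge, both endpoints lie together in some bag; and for every vertex, the bags containing it form a connected subtree. Here vertex d appears in no bag, so the decomposition is invalid.

No — vertex d appears in no bag.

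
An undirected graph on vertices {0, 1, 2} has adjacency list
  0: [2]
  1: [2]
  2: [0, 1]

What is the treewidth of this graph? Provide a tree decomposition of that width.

The largest bag has 2 vertices, giving width 1; this decomposition certifies tw(G) ≤ 1. Any graph with an edge has treewidth ≥ 1, and G has the edge 2–0. The upper and lower bounds meet at 1, so that is the treewidth.

Treewidth 1.
Bags: B1 = {0, 2}  B2 = {1, 2}
Tree: B1–B2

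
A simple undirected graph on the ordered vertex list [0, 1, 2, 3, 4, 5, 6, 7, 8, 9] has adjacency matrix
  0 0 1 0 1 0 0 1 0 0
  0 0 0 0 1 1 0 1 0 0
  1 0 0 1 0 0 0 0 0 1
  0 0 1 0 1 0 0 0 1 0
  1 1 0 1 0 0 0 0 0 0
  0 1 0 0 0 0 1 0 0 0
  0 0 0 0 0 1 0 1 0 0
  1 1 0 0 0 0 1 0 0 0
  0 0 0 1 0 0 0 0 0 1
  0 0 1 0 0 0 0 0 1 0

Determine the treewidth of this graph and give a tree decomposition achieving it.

Treewidth 2.
Bags: B1 = {2, 8, 9}  B2 = {2, 3, 8}  B3 = {0, 2, 3}  B4 = {0, 3, 4}  B5 = {0, 4, 7}  B6 = {1, 4, 7}  B7 = {1, 6, 7}  B8 = {1, 5, 6}
Tree: B1–B2, B2–B3, B3–B4, B4–B5, B5–B6, B6–B7, B7–B8

The largest bag has 3 vertices, giving width 2; this decomposition certifies tw(G) ≤ 2. Since 9–8–3–2–9 is a cycle in G, G is not acyclic. Forests are exactly the graphs of treewidth ≤ 1, so tw(G) ≥ 2. Hence tw(G) = 2 exactly.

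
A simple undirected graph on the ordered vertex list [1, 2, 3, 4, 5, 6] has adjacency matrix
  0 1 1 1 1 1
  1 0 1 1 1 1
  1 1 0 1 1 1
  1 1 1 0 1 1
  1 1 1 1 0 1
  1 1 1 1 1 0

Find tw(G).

A width-5 tree decomposition is:
Bags: B1 = {1, 2, 3, 4, 5, 6}
Tree: (single bag)
With just one bag of size 6, the width is 6 − 1 = 5, so tw(G) ≤ 5. For the lower bound, the 6 vertices {1, 2, 3, 4, 5, 6} are pairwise adjacent, and any tree decomposition puts a clique entirely inside one bag — forcing width ≥ 5. Therefore the treewidth is 5.

5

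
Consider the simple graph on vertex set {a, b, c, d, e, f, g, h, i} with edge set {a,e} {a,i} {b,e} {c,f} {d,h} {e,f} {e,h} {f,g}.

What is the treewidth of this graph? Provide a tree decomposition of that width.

The largest bag has 2 vertices, giving width 1; this decomposition certifies tw(G) ≤ 1. Since G has at least one edge (e.g. f–e), it is not an edgeless graph, so tw(G) ≥ 1. The upper and lower bounds meet at 1, so that is the treewidth.

Treewidth 1.
Bags: B1 = {e, f}  B2 = {c, f}  B3 = {e, h}  B4 = {b, e}  B5 = {f, g}  B6 = {a, e}  B7 = {a, i}  B8 = {d, h}
Tree: B1–B2, B1–B3, B1–B4, B2–B5, B1–B6, B6–B7, B3–B8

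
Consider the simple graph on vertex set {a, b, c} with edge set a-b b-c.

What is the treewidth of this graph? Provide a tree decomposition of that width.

Each bag holds 2 vertices, so the decomposition has width 1, which upper-bounds the treewidth. Since G has at least one edge (e.g. b–c), it is not an edgeless graph, so tw(G) ≥ 1. Therefore the treewidth is 1.

Treewidth 1.
One optimal decomposition is:
Bags: B1 = {b, c}  B2 = {a, b}
Tree: B1–B2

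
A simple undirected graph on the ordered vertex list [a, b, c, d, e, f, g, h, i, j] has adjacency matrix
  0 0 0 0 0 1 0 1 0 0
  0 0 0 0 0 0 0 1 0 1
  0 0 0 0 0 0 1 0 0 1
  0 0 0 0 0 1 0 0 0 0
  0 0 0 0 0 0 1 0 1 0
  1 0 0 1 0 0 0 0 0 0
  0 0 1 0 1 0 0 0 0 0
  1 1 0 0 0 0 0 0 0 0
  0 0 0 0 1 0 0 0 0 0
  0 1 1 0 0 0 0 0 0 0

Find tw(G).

A width-1 tree decomposition is:
Bags: B1 = {d, f}  B2 = {a, f}  B3 = {a, h}  B4 = {b, h}  B5 = {b, j}  B6 = {c, j}  B7 = {c, g}  B8 = {e, g}  B9 = {e, i}
Tree: B1–B2, B2–B3, B3–B4, B4–B5, B5–B6, B6–B7, B7–B8, B8–B9
Each bag holds 2 vertices, so the decomposition has width 1, which upper-bounds the treewidth. Since G has at least one edge (e.g. d–f), it is not an edgeless graph, so tw(G) ≥ 1. Combining the bounds, tw(G) = 1.

1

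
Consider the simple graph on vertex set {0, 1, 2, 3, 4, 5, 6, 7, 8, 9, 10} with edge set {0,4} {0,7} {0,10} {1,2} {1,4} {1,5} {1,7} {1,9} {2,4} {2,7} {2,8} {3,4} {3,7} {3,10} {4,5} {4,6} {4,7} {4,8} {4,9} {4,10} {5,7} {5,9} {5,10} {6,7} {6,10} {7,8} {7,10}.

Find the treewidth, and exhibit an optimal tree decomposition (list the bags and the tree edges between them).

Every bag has size at most 4, so the width is 4 − 1 = 3 and tw(G) ≤ 3. Conversely, {1, 4, 5, 9} is a clique of size 4, and the vertices of any clique must share a bag in every tree decomposition; so some bag has ≥ 4 vertices and tw(G) ≥ 3. The upper and lower bounds meet at 3, so that is the treewidth.

Treewidth 3.
One optimal decomposition is:
Bags: B1 = {1, 2, 4, 7}  B2 = {2, 4, 7, 8}  B3 = {1, 4, 5, 7}  B4 = {4, 5, 7, 10}  B5 = {3, 4, 7, 10}  B6 = {0, 4, 7, 10}  B7 = {1, 4, 5, 9}  B8 = {4, 6, 7, 10}
Tree: B1–B2, B1–B3, B3–B4, B4–B5, B5–B6, B3–B7, B6–B8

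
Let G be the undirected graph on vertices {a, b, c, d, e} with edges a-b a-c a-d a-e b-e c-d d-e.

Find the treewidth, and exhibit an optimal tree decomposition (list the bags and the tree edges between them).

Treewidth 2.
One such decomposition:
Bags: B1 = {a, c, d}  B2 = {a, d, e}  B3 = {a, b, e}
Tree: B1–B2, B2–B3

The largest bag has 3 vertices, giving width 2; this decomposition certifies tw(G) ≤ 2. On the other hand G contains the 3-clique {a, d, e}. A clique must lie in a single bag of any decomposition, so no decomposition can have width below 2. Therefore the treewidth is 2.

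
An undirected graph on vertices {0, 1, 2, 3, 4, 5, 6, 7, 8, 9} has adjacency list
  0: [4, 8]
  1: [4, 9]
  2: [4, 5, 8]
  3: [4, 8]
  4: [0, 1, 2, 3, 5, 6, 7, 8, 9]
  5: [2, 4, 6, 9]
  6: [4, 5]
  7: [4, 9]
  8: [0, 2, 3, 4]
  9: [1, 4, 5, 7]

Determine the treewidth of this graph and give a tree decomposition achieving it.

Every bag has size at most 3, so the width is 3 − 1 = 2 and tw(G) ≤ 2. For the lower bound, the 3 vertices {0, 4, 8} are pairwise adjacent, and any tree decomposition puts a clique entirely inside one bag — forcing width ≥ 2. The upper and lower bounds meet at 2, so that is the treewidth.

Treewidth 2.
One such decomposition:
Bags: B1 = {4, 5, 9}  B2 = {2, 4, 5}  B3 = {2, 4, 8}  B4 = {0, 4, 8}  B5 = {4, 5, 6}  B6 = {4, 7, 9}  B7 = {3, 4, 8}  B8 = {1, 4, 9}
Tree: B1–B2, B2–B3, B3–B4, B2–B5, B1–B6, B3–B7, B6–B8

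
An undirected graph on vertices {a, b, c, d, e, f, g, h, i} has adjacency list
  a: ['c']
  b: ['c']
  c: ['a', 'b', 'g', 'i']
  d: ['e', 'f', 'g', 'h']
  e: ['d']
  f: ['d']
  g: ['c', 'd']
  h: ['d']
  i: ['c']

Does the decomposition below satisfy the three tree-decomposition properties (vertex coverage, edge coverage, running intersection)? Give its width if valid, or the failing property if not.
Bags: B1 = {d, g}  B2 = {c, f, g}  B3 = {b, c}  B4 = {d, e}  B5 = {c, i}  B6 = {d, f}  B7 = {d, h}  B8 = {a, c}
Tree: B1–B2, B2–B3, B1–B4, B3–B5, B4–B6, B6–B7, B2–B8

A tree decomposition must satisfy three properties: every vertex lies in some bag; for every edge, both endpoints lie together in some bag; and for every vertex, the bags containing it form a connected subtree. Here bags containing vertex f are not connected in the tree, so the decomposition is invalid.

No — bags containing vertex f are not connected in the tree.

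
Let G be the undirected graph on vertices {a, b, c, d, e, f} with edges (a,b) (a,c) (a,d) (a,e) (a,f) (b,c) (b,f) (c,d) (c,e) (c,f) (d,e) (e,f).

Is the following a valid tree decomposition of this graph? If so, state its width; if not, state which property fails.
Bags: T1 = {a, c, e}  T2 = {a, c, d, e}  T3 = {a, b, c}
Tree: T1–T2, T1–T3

A tree decomposition must satisfy three properties: every vertex lies in some bag; for every edge, both endpoints lie together in some bag; and for every vertex, the bags containing it form a connected subtree. Here vertex f appears in no bag, so the decomposition is invalid.

No — vertex f appears in no bag.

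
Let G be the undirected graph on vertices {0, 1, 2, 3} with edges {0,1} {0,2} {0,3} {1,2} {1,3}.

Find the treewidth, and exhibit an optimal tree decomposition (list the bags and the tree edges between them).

The largest bag has 3 vertices, giving width 2; this decomposition certifies tw(G) ≤ 2. On the other hand G contains the 3-clique {0, 1, 2}. A clique must lie in a single bag of any decomposition, so no decomposition can have width below 2. Hence tw(G) = 2 exactly.

Treewidth 2.
One optimal decomposition is:
Bags: B1 = {0, 1, 2}  B2 = {0, 1, 3}
Tree: B1–B2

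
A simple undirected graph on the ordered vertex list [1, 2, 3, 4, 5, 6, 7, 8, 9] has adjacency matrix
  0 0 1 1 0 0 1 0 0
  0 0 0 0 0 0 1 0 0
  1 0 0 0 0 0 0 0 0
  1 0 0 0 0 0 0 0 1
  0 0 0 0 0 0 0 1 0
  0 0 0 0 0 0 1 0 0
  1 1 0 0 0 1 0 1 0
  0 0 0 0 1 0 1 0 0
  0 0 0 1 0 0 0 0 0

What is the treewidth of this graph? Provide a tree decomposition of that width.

Treewidth 1.
One optimal decomposition is:
Bags: B1 = {1, 7}  B2 = {1, 4}  B3 = {7, 8}  B4 = {6, 7}  B5 = {5, 8}  B6 = {1, 3}  B7 = {4, 9}  B8 = {2, 7}
Tree: B1–B2, B1–B3, B3–B4, B3–B5, B1–B6, B2–B7, B1–B8

Each bag holds 2 vertices, so the decomposition has width 1, which upper-bounds the treewidth. Any graph with an edge has treewidth ≥ 1, and G has the edge 1–7. Therefore the treewidth is 1.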